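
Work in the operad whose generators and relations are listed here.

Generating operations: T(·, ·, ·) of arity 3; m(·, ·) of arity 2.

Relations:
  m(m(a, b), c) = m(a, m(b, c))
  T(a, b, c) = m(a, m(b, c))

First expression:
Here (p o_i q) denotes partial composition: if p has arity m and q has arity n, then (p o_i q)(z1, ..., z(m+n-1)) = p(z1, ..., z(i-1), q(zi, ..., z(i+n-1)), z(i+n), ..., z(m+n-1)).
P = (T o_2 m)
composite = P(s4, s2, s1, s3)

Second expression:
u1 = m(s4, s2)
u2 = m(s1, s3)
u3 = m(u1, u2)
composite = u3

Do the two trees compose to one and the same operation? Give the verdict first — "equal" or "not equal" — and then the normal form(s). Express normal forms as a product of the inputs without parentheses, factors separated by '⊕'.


equal — both sides give s4 ⊕ s2 ⊕ s1 ⊕ s3


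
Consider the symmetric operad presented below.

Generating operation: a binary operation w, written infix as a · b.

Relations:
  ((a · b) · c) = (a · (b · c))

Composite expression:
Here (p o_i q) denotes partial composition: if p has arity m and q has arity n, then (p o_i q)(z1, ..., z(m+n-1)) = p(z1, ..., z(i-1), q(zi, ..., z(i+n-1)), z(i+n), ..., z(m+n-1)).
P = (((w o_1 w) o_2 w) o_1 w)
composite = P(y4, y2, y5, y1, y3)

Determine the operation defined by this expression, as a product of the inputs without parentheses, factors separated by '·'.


y4 · y2 · y5 · y1 · y3


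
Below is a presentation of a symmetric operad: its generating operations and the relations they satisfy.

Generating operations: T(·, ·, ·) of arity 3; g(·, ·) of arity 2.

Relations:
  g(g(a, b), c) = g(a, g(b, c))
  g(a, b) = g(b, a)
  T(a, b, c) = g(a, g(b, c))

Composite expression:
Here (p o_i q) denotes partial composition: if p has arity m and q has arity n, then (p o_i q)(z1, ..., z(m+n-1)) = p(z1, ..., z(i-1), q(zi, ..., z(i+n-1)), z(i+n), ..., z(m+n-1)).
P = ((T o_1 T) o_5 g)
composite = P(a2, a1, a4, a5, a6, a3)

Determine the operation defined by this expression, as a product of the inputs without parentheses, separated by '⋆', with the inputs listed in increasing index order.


Any arrangement under T is one operation, so sort the a-inputs.
T(a2, a1, a4) unparenthesizes to a2 ⋆ a1 ⋆ a4
g(a6, a3) unparenthesizes to a6 ⋆ a3
T(T(a2, a1, a4), a5, g(a6, a3)) unparenthesizes to a2 ⋆ a1 ⋆ a4 ⋆ a5 ⋆ a6 ⋆ a3
putting the inputs in ascending order: a1 ⋆ a2 ⋆ a3 ⋆ a4 ⋆ a5 ⋆ a6

a1 ⋆ a2 ⋆ a3 ⋆ a4 ⋆ a5 ⋆ a6


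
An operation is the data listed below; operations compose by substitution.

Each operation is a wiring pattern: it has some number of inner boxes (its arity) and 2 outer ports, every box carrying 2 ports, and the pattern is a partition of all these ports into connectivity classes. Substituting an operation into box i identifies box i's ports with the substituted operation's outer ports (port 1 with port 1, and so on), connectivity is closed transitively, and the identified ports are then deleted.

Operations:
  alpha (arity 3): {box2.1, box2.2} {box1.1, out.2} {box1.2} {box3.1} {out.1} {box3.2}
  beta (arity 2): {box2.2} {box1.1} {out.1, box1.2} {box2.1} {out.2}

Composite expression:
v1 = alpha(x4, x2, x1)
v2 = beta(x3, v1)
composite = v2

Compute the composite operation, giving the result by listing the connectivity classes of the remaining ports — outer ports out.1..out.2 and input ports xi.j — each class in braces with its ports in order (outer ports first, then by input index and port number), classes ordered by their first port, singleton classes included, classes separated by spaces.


After gluing at beta, chains via deleted ports link the x-ports.
through alpha, on inputs (x4, x2, x1): {out.1} {out.2, x4.1} {x1.1} {x1.2} {x2.1, x2.2} {x4.2} (out.j = stage outer ports)
through beta, on inputs (x3, x4, x2, x1): {out.1, x3.2} {out.2} {x1.1} {x1.2} {x2.1, x2.2} {x3.1} {x4.1} {x4.2} (out.j = stage outer ports)

{out.1, x3.2} {out.2} {x1.1} {x1.2} {x2.1, x2.2} {x3.1} {x4.1} {x4.2}


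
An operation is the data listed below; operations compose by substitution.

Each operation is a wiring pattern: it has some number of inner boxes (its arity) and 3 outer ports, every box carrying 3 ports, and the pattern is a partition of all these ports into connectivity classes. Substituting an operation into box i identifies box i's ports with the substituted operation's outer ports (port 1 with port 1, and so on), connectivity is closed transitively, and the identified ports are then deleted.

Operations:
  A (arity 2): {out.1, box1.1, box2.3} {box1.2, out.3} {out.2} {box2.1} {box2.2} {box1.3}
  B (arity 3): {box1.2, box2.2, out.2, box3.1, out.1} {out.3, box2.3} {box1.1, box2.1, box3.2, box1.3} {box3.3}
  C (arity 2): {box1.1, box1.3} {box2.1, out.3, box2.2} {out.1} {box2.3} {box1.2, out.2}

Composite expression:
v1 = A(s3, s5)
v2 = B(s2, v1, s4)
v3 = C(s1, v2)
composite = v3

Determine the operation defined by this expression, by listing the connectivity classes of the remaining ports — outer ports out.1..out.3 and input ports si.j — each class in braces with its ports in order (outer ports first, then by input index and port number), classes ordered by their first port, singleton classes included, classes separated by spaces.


Two ports join when wires chain via C-identified ports.
A over (s3, s5) gives {out.1, s3.1, s5.3} {out.2} {out.3, s3.2} {s3.3} {s5.1} {s5.2}, out.j being that stage's outer ports
B over (s2, s3, s5, s4) gives {out.1, out.2, s2.2, s4.1} {out.3, s3.2} {s2.1, s2.3, s3.1, s4.2, s5.3} {s3.3} {s4.3} {s5.1} {s5.2}, out.j being that stage's outer ports
C over (s1, s2, s3, s5, s4) gives {out.1} {out.2, s1.2} {out.3, s2.2, s4.1} {s1.1, s1.3} {s2.1, s2.3, s3.1, s4.2, s5.3} {s3.2} {s3.3} {s4.3} {s5.1} {s5.2}, out.j being that stage's outer ports

{out.1} {out.2, s1.2} {out.3, s2.2, s4.1} {s1.1, s1.3} {s2.1, s2.3, s3.1, s4.2, s5.3} {s3.2} {s3.3} {s4.3} {s5.1} {s5.2}


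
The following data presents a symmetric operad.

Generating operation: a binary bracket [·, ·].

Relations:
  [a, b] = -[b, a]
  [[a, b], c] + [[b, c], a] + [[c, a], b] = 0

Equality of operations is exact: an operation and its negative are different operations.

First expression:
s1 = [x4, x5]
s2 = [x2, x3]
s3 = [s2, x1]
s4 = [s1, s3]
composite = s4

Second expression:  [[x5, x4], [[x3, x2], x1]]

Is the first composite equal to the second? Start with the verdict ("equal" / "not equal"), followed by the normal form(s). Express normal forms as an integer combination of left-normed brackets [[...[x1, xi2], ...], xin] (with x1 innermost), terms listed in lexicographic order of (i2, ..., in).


equal; the common form is [[[[x1, x2], x3], x4], x5] - [[[[x1, x2], x3], x5], x4] - [[[[x1, x3], x2], x4], x5] + [[[[x1, x3], x2], x5], x4]

The first expression, normalized: [[[[x1, x2], x3], x4], x5] - [[[[x1, x2], x3], x5], x4] - [[[[x1, x3], x2], x4], x5] + [[[[x1, x3], x2], x5], x4]
The second expression, normalized: [[[[x1, x2], x3], x4], x5] - [[[[x1, x2], x3], x5], x4] - [[[[x1, x3], x2], x4], x5] + [[[[x1, x3], x2], x5], x4]
Same normal form: equal.


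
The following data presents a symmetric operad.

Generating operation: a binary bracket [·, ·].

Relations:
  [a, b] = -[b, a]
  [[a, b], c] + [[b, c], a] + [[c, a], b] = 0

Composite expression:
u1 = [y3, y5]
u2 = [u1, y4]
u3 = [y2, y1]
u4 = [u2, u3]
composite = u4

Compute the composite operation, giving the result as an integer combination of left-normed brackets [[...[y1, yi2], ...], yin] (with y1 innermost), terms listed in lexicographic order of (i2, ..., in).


[[[[y1, y2], y3], y5], y4] - [[[[y1, y2], y4], y3], y5] + [[[[y1, y2], y4], y5], y3] - [[[[y1, y2], y5], y3], y4]


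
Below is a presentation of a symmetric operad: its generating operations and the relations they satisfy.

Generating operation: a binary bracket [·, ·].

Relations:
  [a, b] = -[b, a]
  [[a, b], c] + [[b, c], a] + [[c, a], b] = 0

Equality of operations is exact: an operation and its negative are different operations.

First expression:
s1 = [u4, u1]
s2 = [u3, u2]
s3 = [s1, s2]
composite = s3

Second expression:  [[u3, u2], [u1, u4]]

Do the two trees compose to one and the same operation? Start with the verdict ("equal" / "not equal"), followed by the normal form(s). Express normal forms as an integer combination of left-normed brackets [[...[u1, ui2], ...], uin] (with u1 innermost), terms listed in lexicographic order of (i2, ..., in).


equal — both sides give [[[u1, u4], u2], u3] - [[[u1, u4], u3], u2]

Reducing the first expression gives [[[u1, u4], u2], u3] - [[[u1, u4], u3], u2]
Reducing the second expression gives [[[u1, u4], u2], u3] - [[[u1, u4], u3], u2]
Same normal form: equal.


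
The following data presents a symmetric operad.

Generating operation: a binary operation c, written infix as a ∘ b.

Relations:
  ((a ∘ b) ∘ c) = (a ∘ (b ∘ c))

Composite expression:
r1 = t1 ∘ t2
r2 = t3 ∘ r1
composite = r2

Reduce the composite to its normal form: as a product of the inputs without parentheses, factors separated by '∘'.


t3 ∘ t1 ∘ t2

Key point: c is associative — brackets drop, the t-order remains.
(t1 ∘ t2) flattens to t1 ∘ t2
(t3 ∘ (t1 ∘ t2)) flattens to t3 ∘ t1 ∘ t2


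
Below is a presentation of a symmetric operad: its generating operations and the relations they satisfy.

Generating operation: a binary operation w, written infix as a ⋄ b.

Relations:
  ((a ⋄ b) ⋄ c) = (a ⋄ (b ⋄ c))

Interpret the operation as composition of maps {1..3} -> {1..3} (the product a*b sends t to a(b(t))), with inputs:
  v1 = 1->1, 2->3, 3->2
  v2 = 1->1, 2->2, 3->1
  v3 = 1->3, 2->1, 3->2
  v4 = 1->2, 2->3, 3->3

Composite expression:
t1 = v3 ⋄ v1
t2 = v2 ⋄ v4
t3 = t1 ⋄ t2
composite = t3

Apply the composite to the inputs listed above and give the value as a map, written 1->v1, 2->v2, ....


(v3 ⋄ v1) = 1->3, 2->2, 3->1
(v2 ⋄ v4) = 1->2, 2->1, 3->1
((v3 ⋄ v1) ⋄ (v2 ⋄ v4)) = 1->2, 2->3, 3->3

1->2, 2->3, 3->3


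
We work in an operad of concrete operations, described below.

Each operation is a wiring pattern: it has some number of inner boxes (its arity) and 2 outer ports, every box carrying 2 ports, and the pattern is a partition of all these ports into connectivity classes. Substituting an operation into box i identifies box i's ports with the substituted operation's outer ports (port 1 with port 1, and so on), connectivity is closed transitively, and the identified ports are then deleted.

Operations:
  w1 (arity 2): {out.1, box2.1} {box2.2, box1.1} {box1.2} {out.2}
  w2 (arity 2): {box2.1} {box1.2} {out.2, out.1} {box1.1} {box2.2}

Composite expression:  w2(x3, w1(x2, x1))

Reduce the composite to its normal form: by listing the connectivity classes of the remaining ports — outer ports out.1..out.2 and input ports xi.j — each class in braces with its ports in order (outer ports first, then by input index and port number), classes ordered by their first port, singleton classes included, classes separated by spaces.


{out.1, out.2} {x1.1} {x1.2, x2.1} {x2.2} {x3.1} {x3.2}

Treat the ports identified at w2 as solder joints: merge, then drop.
stage w1: inputs (x2, x1), connectivity {out.1, x1.1} {out.2} {x1.2, x2.1} {x2.2}, out.j its boundary
stage w2: inputs (x3, x2, x1), connectivity {out.1, out.2} {x1.1} {x1.2, x2.1} {x2.2} {x3.1} {x3.2}, out.j its boundary


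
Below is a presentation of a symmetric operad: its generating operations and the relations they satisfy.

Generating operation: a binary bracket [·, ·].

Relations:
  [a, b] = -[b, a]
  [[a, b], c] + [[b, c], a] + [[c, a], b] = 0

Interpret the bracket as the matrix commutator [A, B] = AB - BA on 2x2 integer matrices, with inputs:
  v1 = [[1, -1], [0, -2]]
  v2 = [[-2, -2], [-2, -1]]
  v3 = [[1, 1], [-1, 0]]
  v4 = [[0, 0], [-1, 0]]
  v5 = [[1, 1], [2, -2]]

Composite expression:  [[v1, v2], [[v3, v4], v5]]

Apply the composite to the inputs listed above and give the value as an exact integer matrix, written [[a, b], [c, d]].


[v1, v2] = [[2, -7], [6, -2]]
[v3, v4] = [[-1, 0], [1, 1]]
[[v3, v4], v5] = [[-1, -2], [7, 1]]
[[v1, v2], [[v3, v4], v5]] = [[-37, -22], [-40, 37]]

[[-37, -22], [-40, 37]]


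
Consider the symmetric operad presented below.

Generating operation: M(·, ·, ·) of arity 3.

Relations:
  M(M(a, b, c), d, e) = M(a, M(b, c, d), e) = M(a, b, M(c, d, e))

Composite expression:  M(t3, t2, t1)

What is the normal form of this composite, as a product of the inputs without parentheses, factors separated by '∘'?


t3 ∘ t2 ∘ t1


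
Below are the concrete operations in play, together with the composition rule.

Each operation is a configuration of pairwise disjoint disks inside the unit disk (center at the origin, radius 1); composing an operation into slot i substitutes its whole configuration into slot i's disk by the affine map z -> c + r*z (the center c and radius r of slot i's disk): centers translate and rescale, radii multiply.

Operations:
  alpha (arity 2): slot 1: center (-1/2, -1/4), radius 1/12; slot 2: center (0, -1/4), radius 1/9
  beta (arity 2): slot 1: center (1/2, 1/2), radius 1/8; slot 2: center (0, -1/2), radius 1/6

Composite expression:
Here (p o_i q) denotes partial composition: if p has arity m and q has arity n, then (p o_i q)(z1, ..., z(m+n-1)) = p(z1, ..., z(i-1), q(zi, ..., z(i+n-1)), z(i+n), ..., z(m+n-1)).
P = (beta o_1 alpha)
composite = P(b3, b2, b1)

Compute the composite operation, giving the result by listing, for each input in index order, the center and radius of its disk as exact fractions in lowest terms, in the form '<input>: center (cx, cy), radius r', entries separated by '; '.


b1: center (0, -1/2), radius 1/6; b2: center (1/2, 15/32), radius 1/72; b3: center (7/16, 15/32), radius 1/96

Nesting under beta composes maps z -> c + r*z down each b-path.
for b3, the 2-step affine chain lands on center (7/16, 15/32), radius 1/96
for b2, the 2-step affine chain lands on center (1/2, 15/32), radius 1/72
for b1, the 1-step affine chain lands on center (0, -1/2), radius 1/6


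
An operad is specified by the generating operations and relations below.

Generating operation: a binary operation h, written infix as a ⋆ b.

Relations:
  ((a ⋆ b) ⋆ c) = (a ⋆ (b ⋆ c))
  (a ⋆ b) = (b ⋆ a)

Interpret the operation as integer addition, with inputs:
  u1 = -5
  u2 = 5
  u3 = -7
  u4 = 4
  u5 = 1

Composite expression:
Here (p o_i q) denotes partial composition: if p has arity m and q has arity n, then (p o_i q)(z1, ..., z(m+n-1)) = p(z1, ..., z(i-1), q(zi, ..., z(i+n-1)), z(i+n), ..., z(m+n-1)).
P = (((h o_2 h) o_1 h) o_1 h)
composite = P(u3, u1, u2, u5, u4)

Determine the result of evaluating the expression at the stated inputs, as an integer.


(u3 ⋆ u1) = -12
((u3 ⋆ u1) ⋆ u2) = -7
(u5 ⋆ u4) = 5
(((u3 ⋆ u1) ⋆ u2) ⋆ (u5 ⋆ u4)) = -2

-2


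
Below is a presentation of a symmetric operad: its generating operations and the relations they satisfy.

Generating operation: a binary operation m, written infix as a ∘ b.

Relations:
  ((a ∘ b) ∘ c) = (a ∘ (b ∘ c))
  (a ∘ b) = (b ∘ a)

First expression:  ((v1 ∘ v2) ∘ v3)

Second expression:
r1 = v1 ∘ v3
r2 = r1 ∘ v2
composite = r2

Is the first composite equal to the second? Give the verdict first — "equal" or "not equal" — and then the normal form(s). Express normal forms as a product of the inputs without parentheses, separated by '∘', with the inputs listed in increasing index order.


Reducing the first expression gives v1 ∘ v2 ∘ v3
Reducing the second expression gives v1 ∘ v2 ∘ v3
Same normal form: equal.

equal — both sides give v1 ∘ v2 ∘ v3


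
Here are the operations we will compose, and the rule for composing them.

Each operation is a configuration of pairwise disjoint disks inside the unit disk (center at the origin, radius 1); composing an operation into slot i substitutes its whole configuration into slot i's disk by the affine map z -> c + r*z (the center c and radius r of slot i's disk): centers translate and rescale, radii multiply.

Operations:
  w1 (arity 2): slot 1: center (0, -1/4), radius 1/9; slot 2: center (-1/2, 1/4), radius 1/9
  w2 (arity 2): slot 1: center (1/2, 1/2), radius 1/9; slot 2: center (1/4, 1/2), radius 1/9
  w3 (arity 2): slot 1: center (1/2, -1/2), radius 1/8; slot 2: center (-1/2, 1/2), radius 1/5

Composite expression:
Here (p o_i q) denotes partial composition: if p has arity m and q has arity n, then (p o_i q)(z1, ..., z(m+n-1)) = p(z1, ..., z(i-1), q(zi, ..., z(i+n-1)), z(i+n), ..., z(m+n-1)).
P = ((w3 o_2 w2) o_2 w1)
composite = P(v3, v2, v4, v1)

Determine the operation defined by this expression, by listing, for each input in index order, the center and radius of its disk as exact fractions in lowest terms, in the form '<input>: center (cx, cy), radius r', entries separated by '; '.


v1: center (-9/20, 3/5), radius 1/45; v2: center (-2/5, 107/180), radius 1/405; v3: center (1/2, -1/2), radius 1/8; v4: center (-37/90, 109/180), radius 1/405

Follow each v-input down from w3: c' goes to c + r*c', radius to r*r'.
input v3: applying the 1 nested substitution gives center (1/2, -1/2), radius 1/8
input v2: applying the 3 nested substitutions gives center (-2/5, 107/180), radius 1/405
input v4: applying the 3 nested substitutions gives center (-37/90, 109/180), radius 1/405
input v1: applying the 2 nested substitutions gives center (-9/20, 3/5), radius 1/45


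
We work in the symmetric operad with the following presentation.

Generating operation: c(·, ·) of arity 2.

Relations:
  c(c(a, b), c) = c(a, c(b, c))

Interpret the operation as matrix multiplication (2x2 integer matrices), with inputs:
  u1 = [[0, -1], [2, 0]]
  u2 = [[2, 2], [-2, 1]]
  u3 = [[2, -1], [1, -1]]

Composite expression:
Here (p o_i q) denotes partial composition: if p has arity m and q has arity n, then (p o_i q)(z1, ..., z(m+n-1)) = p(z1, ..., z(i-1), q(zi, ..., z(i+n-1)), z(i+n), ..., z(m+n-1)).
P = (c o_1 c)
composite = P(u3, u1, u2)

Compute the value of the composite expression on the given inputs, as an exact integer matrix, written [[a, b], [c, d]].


[[0, -6], [-2, -5]]

c(u3, u1) = [[-2, -2], [-2, -1]]
c(c(u3, u1), u2) = [[0, -6], [-2, -5]]


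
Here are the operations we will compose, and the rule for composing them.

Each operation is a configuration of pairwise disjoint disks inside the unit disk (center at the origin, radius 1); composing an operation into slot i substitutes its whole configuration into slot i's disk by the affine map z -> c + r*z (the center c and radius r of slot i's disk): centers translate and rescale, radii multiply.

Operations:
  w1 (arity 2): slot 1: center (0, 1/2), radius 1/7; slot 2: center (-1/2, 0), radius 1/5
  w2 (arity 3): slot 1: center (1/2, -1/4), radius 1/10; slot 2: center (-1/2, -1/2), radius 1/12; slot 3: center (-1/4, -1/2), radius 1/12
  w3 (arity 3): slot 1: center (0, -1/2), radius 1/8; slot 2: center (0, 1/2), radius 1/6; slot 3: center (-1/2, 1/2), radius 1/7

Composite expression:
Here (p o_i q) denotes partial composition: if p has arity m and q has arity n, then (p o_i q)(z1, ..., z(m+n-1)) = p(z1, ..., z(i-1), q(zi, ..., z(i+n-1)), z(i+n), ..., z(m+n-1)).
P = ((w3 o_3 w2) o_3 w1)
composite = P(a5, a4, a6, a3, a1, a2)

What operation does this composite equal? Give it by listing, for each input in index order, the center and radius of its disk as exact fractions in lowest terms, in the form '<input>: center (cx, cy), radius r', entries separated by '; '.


a1: center (-4/7, 3/7), radius 1/84; a2: center (-15/28, 3/7), radius 1/84; a3: center (-61/140, 13/28), radius 1/350; a4: center (0, 1/2), radius 1/6; a5: center (0, -1/2), radius 1/8; a6: center (-3/7, 33/70), radius 1/490

Below w3, radii multiply path by path; the a-disk centers shift.
input a5: composing its 1 substitution step yields center (0, -1/2), radius 1/8
input a4: composing its 1 substitution step yields center (0, 1/2), radius 1/6
input a6: composing its 3 substitution steps yields center (-3/7, 33/70), radius 1/490
input a3: composing its 3 substitution steps yields center (-61/140, 13/28), radius 1/350
input a1: composing its 2 substitution steps yields center (-4/7, 3/7), radius 1/84
input a2: composing its 2 substitution steps yields center (-15/28, 3/7), radius 1/84


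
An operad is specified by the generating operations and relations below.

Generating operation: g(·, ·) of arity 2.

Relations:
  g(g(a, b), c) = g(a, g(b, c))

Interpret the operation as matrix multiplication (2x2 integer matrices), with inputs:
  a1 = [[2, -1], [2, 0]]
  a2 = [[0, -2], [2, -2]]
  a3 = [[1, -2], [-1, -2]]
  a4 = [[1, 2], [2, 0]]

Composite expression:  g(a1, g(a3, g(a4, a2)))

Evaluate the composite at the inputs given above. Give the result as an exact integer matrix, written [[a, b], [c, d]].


[[12, -10], [8, 4]]

g(a4, a2) = [[4, -6], [0, -4]]
g(a3, g(a4, a2)) = [[4, 2], [-4, 14]]
g(a1, g(a3, g(a4, a2))) = [[12, -10], [8, 4]]


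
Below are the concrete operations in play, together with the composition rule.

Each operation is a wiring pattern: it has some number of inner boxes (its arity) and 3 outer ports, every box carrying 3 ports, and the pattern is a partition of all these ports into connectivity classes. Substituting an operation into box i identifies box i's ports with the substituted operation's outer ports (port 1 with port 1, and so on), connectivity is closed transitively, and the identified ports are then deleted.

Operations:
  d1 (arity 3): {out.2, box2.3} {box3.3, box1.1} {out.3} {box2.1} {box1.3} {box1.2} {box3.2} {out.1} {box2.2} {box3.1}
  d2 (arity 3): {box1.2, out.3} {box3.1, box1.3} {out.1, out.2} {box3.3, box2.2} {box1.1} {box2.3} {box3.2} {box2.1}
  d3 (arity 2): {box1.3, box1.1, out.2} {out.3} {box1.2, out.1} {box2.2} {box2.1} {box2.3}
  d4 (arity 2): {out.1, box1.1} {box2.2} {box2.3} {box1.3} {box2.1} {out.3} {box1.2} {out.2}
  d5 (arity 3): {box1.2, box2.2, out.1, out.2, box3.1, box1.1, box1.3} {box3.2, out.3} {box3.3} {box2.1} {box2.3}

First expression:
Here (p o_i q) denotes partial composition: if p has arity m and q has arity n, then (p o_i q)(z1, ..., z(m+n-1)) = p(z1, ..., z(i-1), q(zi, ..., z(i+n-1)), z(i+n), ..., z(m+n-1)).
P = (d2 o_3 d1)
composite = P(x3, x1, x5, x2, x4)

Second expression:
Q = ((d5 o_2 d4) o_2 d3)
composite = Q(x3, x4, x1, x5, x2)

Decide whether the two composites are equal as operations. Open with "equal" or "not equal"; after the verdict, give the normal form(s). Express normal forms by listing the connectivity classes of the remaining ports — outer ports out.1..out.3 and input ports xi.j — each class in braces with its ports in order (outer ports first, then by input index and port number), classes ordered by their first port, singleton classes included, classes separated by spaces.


The first expression reduces to {out.1, out.2} {out.3, x3.2} {x1.1} {x1.2} {x1.3} {x2.1} {x2.2} {x2.3} {x3.1} {x3.3} {x4.1} {x4.2} {x4.3, x5.1} {x5.2} {x5.3}
The second expression reduces to {out.1, out.2, x2.1, x3.1, x3.2, x3.3} {out.3, x2.2} {x1.1} {x1.2} {x1.3} {x2.3} {x4.1, x4.3} {x4.2} {x5.1} {x5.2} {x5.3}
Distinct normal forms: not equal.

not equal — first {out.1, out.2} {out.3, x3.2} {x1.1} {x1.2} {x1.3} {x2.1} {x2.2} {x2.3} {x3.1} {x3.3} {x4.1} {x4.2} {x4.3, x5.1} {x5.2} {x5.3}, second {out.1, out.2, x2.1, x3.1, x3.2, x3.3} {out.3, x2.2} {x1.1} {x1.2} {x1.3} {x2.3} {x4.1, x4.3} {x4.2} {x5.1} {x5.2} {x5.3}


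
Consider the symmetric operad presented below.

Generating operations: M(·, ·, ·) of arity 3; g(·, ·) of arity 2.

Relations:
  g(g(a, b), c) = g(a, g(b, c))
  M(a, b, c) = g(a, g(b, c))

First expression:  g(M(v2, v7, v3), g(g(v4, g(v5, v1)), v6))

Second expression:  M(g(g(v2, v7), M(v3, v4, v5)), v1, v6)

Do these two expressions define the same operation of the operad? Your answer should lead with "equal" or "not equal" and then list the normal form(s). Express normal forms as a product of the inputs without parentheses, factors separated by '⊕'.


equal: each reduces to v2 ⊕ v7 ⊕ v3 ⊕ v4 ⊕ v5 ⊕ v1 ⊕ v6

In normal form, the first expression is v2 ⊕ v7 ⊕ v3 ⊕ v4 ⊕ v5 ⊕ v1 ⊕ v6
In normal form, the second expression is v2 ⊕ v7 ⊕ v3 ⊕ v4 ⊕ v5 ⊕ v1 ⊕ v6
Both agree, so they are equal.


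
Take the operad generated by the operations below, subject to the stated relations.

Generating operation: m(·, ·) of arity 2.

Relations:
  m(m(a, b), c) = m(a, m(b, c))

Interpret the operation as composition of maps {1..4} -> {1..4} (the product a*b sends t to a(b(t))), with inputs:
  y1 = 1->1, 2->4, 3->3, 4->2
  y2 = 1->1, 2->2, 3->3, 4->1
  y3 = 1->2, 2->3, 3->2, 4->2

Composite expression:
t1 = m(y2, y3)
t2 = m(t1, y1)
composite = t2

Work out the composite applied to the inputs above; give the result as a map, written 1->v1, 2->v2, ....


1->2, 2->2, 3->2, 4->3

m(y2, y3) = 1->2, 2->3, 3->2, 4->2
m(m(y2, y3), y1) = 1->2, 2->2, 3->2, 4->3


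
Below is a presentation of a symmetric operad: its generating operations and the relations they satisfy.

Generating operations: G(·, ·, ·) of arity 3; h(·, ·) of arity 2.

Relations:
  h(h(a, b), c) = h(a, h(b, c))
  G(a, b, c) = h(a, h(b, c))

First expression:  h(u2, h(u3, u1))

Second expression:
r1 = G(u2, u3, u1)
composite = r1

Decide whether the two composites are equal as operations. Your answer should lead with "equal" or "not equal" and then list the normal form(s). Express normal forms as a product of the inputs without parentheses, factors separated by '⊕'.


equal: each reduces to u2 ⊕ u3 ⊕ u1

The first composite normalizes to u2 ⊕ u3 ⊕ u1
The second composite normalizes to u2 ⊕ u3 ⊕ u1
The forms coincide; equal.


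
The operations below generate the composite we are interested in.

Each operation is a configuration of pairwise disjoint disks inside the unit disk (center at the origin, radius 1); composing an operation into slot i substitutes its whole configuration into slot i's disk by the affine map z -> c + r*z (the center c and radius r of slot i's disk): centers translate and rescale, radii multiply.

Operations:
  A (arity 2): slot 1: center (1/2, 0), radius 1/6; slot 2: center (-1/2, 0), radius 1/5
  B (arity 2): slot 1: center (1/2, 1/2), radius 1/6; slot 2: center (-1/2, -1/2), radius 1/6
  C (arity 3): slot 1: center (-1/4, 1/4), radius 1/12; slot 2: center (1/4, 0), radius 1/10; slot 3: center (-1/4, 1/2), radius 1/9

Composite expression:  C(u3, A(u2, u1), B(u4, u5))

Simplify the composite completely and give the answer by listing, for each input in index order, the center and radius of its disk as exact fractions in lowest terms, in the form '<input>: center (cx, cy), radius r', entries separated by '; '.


u1: center (1/5, 0), radius 1/50; u2: center (3/10, 0), radius 1/60; u3: center (-1/4, 1/4), radius 1/12; u4: center (-7/36, 5/9), radius 1/54; u5: center (-11/36, 4/9), radius 1/54

Nesting under C composes maps z -> c + r*z down each u-path.
for u3, the 1-step affine chain lands on center (-1/4, 1/4), radius 1/12
for u2, the 2-step affine chain lands on center (3/10, 0), radius 1/60
for u1, the 2-step affine chain lands on center (1/5, 0), radius 1/50
for u4, the 2-step affine chain lands on center (-7/36, 5/9), radius 1/54
for u5, the 2-step affine chain lands on center (-11/36, 4/9), radius 1/54


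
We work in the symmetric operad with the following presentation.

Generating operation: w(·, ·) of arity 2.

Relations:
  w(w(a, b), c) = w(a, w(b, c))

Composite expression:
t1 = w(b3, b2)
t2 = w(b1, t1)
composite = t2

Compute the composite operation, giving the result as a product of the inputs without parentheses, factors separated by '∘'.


b1 ∘ b3 ∘ b2


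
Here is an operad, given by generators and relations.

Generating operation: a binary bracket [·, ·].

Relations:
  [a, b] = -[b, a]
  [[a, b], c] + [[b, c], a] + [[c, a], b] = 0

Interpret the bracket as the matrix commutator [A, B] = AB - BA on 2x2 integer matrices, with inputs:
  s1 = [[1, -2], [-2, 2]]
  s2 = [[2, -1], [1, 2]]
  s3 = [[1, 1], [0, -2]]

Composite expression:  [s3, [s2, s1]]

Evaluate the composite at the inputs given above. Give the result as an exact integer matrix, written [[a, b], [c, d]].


[[-1, -11], [3, 1]]


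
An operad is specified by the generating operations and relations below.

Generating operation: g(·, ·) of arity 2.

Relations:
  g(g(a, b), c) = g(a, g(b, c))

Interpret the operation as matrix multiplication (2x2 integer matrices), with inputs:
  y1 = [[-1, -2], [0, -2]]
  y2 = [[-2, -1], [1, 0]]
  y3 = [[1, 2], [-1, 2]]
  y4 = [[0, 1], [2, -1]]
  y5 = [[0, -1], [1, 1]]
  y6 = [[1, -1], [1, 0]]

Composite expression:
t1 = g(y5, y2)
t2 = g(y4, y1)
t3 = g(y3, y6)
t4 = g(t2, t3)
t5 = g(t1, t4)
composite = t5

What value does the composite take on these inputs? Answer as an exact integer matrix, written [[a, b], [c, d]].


[[2, 2], [10, 2]]

g(y5, y2) = [[-1, 0], [-1, -1]]
g(y4, y1) = [[0, -2], [-2, -2]]
g(y3, y6) = [[3, -1], [1, 1]]
g(g(y4, y1), g(y3, y6)) = [[-2, -2], [-8, 0]]
g(g(y5, y2), g(g(y4, y1), g(y3, y6))) = [[2, 2], [10, 2]]


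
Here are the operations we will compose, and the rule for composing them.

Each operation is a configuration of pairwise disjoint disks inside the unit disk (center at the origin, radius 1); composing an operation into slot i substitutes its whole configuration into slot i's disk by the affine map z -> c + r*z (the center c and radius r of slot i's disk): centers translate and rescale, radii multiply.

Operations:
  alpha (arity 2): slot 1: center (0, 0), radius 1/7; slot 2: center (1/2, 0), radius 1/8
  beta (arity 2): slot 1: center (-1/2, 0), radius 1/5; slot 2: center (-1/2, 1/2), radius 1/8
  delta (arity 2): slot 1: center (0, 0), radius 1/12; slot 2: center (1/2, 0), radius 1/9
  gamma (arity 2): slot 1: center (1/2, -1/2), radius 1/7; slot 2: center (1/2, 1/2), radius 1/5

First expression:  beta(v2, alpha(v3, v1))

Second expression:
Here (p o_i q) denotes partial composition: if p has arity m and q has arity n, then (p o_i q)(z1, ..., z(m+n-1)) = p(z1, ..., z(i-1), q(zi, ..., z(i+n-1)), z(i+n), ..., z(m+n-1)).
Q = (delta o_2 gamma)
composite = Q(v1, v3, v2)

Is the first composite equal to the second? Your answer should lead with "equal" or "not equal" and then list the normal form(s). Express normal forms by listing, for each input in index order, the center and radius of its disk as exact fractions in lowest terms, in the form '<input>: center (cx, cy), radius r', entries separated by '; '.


not equal — first v1: center (-7/16, 1/2), radius 1/64; v2: center (-1/2, 0), radius 1/5; v3: center (-1/2, 1/2), radius 1/56, second v1: center (0, 0), radius 1/12; v2: center (5/9, 1/18), radius 1/45; v3: center (5/9, -1/18), radius 1/63

The first expression, normalized: v1: center (-7/16, 1/2), radius 1/64; v2: center (-1/2, 0), radius 1/5; v3: center (-1/2, 1/2), radius 1/56
The second expression, normalized: v1: center (0, 0), radius 1/12; v2: center (5/9, 1/18), radius 1/45; v3: center (5/9, -1/18), radius 1/63
Distinct normal forms: not equal.


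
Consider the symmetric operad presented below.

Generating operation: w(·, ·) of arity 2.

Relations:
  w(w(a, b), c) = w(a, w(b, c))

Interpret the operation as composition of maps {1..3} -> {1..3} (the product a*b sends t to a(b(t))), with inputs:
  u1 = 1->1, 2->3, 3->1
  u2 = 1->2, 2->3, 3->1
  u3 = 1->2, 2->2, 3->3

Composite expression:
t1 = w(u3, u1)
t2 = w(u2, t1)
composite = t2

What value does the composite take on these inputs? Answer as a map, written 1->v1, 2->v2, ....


1->3, 2->1, 3->3


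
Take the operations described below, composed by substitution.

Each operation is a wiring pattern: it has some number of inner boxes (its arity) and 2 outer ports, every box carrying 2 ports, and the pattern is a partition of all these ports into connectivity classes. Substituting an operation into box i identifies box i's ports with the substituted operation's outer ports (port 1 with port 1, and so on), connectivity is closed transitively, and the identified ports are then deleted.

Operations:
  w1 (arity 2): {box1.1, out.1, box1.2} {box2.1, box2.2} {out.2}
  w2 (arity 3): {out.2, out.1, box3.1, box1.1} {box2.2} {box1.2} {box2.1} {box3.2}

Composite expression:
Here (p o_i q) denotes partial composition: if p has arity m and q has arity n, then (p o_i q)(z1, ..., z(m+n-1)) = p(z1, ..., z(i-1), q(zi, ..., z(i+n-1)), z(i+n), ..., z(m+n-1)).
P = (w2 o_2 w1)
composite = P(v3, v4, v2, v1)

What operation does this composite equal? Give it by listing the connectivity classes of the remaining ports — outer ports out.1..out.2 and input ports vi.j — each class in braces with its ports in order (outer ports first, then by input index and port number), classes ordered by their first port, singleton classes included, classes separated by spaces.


{out.1, out.2, v1.1, v3.1} {v1.2} {v2.1, v2.2} {v3.2} {v4.1, v4.2}

Substituting into w2 glues patterns; closure does the rest.
through w1, on inputs (v4, v2): {out.1, v4.1, v4.2} {out.2} {v2.1, v2.2} (out.j = stage outer ports)
through w2, on inputs (v3, v4, v2, v1): {out.1, out.2, v1.1, v3.1} {v1.2} {v2.1, v2.2} {v3.2} {v4.1, v4.2} (out.j = stage outer ports)


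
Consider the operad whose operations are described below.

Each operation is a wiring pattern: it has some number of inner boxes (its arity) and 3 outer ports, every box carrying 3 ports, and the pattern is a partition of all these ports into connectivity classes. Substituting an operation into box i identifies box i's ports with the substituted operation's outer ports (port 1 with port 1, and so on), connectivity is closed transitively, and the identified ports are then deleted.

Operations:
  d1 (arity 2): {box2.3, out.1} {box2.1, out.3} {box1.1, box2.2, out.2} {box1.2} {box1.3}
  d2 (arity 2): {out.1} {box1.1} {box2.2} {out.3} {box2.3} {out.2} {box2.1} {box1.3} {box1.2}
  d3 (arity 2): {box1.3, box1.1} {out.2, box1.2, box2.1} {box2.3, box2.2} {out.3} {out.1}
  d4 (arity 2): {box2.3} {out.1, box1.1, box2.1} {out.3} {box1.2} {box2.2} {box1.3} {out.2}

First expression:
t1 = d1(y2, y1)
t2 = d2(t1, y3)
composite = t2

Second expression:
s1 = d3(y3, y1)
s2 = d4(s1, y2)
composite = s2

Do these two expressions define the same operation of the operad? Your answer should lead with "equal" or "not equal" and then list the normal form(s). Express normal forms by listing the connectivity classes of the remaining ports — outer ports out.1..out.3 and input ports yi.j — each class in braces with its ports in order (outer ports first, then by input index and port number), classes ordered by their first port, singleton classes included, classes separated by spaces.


not equal; first: {out.1} {out.2} {out.3} {y1.1} {y1.2, y2.1} {y1.3} {y2.2} {y2.3} {y3.1} {y3.2} {y3.3}; second: {out.1, y2.1} {out.2} {out.3} {y1.1, y3.2} {y1.2, y1.3} {y2.2} {y2.3} {y3.1, y3.3}

The first expression reduces to {out.1} {out.2} {out.3} {y1.1} {y1.2, y2.1} {y1.3} {y2.2} {y2.3} {y3.1} {y3.2} {y3.3}
The second expression reduces to {out.1, y2.1} {out.2} {out.3} {y1.1, y3.2} {y1.2, y1.3} {y2.2} {y2.3} {y3.1, y3.3}
Distinct normal forms: not equal.


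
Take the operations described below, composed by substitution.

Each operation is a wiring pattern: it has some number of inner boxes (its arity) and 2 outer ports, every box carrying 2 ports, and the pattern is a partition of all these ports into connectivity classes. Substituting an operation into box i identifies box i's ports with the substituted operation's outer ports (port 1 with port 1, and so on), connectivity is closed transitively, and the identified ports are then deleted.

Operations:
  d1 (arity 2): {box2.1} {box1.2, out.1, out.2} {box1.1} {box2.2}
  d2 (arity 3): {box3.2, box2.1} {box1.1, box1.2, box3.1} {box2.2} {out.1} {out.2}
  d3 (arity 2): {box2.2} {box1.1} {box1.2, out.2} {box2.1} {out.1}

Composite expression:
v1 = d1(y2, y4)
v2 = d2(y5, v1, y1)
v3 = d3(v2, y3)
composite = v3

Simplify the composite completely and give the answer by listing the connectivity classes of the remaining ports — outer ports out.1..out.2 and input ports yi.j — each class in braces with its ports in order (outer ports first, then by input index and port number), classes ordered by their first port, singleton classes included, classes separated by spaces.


{out.1} {out.2} {y1.1, y5.1, y5.2} {y1.2, y2.2} {y2.1} {y3.1} {y3.2} {y4.1} {y4.2}

Two ports join when wires chain via d3-identified ports.
through d1, on inputs (y2, y4): {out.1, out.2, y2.2} {y2.1} {y4.1} {y4.2} (out.j = stage outer ports)
through d2, on inputs (y5, y2, y4, y1): {out.1} {out.2} {y1.1, y5.1, y5.2} {y1.2, y2.2} {y2.1} {y4.1} {y4.2} (out.j = stage outer ports)
through d3, on inputs (y5, y2, y4, y1, y3): {out.1} {out.2} {y1.1, y5.1, y5.2} {y1.2, y2.2} {y2.1} {y3.1} {y3.2} {y4.1} {y4.2} (out.j = stage outer ports)


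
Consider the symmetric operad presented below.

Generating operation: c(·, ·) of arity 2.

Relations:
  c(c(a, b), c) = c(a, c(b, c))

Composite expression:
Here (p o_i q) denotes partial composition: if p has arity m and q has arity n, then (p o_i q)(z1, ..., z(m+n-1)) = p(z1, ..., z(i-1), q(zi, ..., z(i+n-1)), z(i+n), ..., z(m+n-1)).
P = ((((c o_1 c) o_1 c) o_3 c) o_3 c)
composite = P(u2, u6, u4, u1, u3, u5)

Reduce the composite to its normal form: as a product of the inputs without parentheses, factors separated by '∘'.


Key point: c is associative — brackets drop, the u-order remains.
c(u2, u6) collapses to u2 ∘ u6
c(u4, u1) collapses to u4 ∘ u1
c(c(u4, u1), u3) collapses to u4 ∘ u1 ∘ u3
c(c(u2, u6), c(c(u4, u1), u3)) collapses to u2 ∘ u6 ∘ u4 ∘ u1 ∘ u3
c(c(c(u2, u6), c(c(u4, u1), u3)), u5) collapses to u2 ∘ u6 ∘ u4 ∘ u1 ∘ u3 ∘ u5

u2 ∘ u6 ∘ u4 ∘ u1 ∘ u3 ∘ u5


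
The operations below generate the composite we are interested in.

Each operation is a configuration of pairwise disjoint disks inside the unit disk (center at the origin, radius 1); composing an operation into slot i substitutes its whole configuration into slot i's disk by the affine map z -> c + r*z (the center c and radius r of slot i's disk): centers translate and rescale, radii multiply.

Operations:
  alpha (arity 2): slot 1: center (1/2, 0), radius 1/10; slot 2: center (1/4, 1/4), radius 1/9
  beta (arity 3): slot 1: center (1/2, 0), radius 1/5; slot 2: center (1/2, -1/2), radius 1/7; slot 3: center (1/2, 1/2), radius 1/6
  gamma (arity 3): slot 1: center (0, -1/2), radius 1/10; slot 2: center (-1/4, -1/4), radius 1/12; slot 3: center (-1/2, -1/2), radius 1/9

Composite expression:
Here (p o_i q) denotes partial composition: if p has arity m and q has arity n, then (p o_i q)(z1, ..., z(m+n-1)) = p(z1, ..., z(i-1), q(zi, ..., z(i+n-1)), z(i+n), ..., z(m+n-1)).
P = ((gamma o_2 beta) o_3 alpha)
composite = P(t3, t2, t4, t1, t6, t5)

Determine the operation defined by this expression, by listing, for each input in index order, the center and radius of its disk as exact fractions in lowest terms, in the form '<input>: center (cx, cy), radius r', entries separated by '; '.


Affine substitution under gamma: radii multiply and t-centers shift.
for t3, the 1-step affine chain lands on center (0, -1/2), radius 1/10
for t2, the 2-step affine chain lands on center (-5/24, -1/4), radius 1/60
for t4, the 3-step affine chain lands on center (-17/84, -7/24), radius 1/840
for t1, the 3-step affine chain lands on center (-23/112, -97/336), radius 1/756
for t6, the 2-step affine chain lands on center (-5/24, -5/24), radius 1/72
for t5, the 1-step affine chain lands on center (-1/2, -1/2), radius 1/9

t1: center (-23/112, -97/336), radius 1/756; t2: center (-5/24, -1/4), radius 1/60; t3: center (0, -1/2), radius 1/10; t4: center (-17/84, -7/24), radius 1/840; t5: center (-1/2, -1/2), radius 1/9; t6: center (-5/24, -5/24), radius 1/72


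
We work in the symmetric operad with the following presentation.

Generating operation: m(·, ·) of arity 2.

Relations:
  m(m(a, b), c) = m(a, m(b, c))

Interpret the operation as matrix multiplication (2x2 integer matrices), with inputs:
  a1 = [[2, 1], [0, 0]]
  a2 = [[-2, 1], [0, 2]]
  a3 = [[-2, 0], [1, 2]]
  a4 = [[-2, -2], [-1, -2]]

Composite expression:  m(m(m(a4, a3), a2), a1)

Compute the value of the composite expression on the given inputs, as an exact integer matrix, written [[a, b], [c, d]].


[[-8, -4], [0, 0]]

m(a4, a3) = [[2, -4], [0, -4]]
m(m(a4, a3), a2) = [[-4, -6], [0, -8]]
m(m(m(a4, a3), a2), a1) = [[-8, -4], [0, 0]]
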